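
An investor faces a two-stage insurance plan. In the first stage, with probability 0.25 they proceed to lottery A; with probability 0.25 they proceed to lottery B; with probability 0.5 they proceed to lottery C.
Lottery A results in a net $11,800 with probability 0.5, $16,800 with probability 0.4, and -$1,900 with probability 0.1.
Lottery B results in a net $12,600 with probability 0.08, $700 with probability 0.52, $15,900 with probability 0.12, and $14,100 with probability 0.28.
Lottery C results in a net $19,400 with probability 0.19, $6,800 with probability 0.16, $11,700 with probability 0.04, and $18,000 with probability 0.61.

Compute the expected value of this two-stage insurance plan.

$13,025.50

EV(A) = 0.5 × 11800 + 0.4 × 16800 + 0.1 × (-1900) = 5900 + 6720 − 190 = 12430
EV(B) = 0.08 × 12600 + 0.52 × 700 + 0.12 × 15900 + 0.28 × 14100 = 1008 + 364 + 1908 + 3948 = 7228
EV(C) = 0.19 × 19400 + 0.16 × 6800 + 0.04 × 11700 + 0.61 × 18000 = 3686 + 1088 + 468 + 10980 = 16222
Overall = 0.25 × 12430 + 0.25 × 7228 + 0.5 × 16222 = 3107.5 + 1807 + 8111 = 13025.5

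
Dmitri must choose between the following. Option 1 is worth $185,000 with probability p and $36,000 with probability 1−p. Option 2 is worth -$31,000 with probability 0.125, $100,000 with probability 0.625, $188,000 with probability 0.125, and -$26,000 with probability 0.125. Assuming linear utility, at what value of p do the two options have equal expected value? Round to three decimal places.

p = 0.288

EV(Option 2) = 0.125 × (-31000) + 0.625 × 100000 + 0.125 × 188000 + 0.125 × (-26000) = -3875 + 62500 + 23500 − 3250 = 78875
p·185000 + (1−p)·36000 = 78875
149000p + 36000 = 78875
p = (78875 − 36000) / 149000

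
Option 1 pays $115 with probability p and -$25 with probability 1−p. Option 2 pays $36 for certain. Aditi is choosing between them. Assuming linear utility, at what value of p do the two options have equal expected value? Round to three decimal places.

p·115 + (1−p)·(-25) = 36
140p − 25 = 36
p = (36 + 25) / 140

p = 0.436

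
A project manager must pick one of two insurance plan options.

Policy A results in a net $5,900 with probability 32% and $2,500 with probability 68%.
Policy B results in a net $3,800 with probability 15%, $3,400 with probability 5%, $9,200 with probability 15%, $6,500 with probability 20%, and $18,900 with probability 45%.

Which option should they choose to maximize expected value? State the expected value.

Policy B ($11,925)

Policy A = 0.32 × 5900 + 0.68 × 2500 = 1888 + 1700 = 3588
Policy B = 0.15 × 3800 + 0.05 × 3400 + 0.15 × 9200 + 0.2 × 6500 + 0.45 × 18900 = 570 + 170 + 1380 + 1300 + 8505 = 11925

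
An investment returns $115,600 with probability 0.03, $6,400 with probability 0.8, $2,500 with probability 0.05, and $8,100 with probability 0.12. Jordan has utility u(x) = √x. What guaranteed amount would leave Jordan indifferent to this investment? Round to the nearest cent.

$7,656.25

E[u] = 0.03·√115600 + 0.8·√6400 + 0.05·√2500 + 0.12·√8100 = 0.03·340 + 0.8·80 + 0.05·50 + 0.12·90 = 87.5
CE = (87.5)² = 7656.25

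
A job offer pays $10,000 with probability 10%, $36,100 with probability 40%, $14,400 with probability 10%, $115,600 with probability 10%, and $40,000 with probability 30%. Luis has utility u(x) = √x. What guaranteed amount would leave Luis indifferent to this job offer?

$36,864

E[u] = 0.1·√10000 + 0.4·√36100 + 0.1·√14400 + 0.1·√115600 + 0.3·√40000 = 0.1·100 + 0.4·190 + 0.1·120 + 0.1·340 + 0.3·200 = 192
CE = (192)² = 36864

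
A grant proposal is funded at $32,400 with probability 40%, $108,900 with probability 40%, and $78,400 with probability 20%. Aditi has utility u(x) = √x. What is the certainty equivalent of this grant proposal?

E[u] = 0.4·√32400 + 0.4·√108900 + 0.2·√78400 = 0.4·180 + 0.4·330 + 0.2·280 = 260
CE = (260)² = 67600

$67,600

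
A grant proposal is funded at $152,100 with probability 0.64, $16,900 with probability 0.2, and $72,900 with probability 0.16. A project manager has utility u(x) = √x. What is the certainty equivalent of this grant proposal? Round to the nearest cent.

E[u] = 0.64·√152100 + 0.2·√16900 + 0.16·√72900 = 0.64·390 + 0.2·130 + 0.16·270 = 318.8
CE = (318.8)² = 101633.44

$101,633.44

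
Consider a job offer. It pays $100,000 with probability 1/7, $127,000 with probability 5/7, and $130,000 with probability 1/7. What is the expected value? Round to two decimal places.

EV = 1/7 × 100000 + 5/7 × 127000 + 1/7 × 130000 = 14285.7143 + 90714.2857 + 18571.4286 = 123571.4286

$123,571.43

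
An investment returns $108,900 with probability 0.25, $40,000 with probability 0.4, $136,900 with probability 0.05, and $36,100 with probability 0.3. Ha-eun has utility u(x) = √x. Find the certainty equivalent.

E[u] = 0.25·√108900 + 0.4·√40000 + 0.05·√136900 + 0.3·√36100 = 0.25·330 + 0.4·200 + 0.05·370 + 0.3·190 = 238
CE = (238)² = 56644

$56,644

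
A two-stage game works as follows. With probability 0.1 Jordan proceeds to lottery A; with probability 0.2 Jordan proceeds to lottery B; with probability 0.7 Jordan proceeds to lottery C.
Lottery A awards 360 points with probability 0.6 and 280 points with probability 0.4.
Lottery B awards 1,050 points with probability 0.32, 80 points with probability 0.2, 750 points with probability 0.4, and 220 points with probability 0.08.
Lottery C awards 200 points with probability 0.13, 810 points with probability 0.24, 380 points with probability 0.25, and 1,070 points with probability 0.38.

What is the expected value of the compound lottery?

EV(A) = 0.6 × 360 + 0.4 × 280 = 216 + 112 = 328
EV(B) = 0.32 × 1050 + 0.2 × 80 + 0.4 × 750 + 0.08 × 220 = 336 + 16 + 300 + 17.6 = 669.6
EV(C) = 0.13 × 200 + 0.24 × 810 + 0.25 × 380 + 0.38 × 1070 = 26 + 194.4 + 95 + 406.6 = 722
Overall = 0.1 × 328 + 0.2 × 669.6 + 0.7 × 722 = 32.8 + 133.92 + 505.4 = 672.12

672.12 points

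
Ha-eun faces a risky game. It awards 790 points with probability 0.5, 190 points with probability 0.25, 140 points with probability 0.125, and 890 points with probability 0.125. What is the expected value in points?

EV = 0.5 × 790 + 0.25 × 190 + 0.125 × 140 + 0.125 × 890 = 395 + 47.5 + 17.5 + 111.25 = 571.25

571.25 points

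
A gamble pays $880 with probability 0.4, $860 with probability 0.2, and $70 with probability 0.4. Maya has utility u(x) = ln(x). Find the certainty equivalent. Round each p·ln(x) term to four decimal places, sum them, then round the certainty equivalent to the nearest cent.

E[u] = 0.4·ln(880) + 0.2·ln(860) + 0.4·ln(70) = 2.7120 + 1.3514 + 1.6994 = 5.7628
CE = e^5.7628 ≈ 318.24

$318.24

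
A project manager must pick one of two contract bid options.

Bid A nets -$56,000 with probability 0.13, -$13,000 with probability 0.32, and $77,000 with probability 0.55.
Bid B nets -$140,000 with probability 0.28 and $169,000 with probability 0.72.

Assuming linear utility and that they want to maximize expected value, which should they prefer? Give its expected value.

Bid B ($82,480)

Bid A = 0.13 × (-56000) + 0.32 × (-13000) + 0.55 × 77000 = -7280 − 4160 + 42350 = 30910
Bid B = 0.28 × (-140000) + 0.72 × 169000 = -39200 + 121680 = 82480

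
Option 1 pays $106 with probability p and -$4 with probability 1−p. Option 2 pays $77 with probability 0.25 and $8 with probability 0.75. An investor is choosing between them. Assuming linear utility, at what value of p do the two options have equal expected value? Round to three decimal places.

p = 0.266

EV(Option 2) = 0.25 × 77 + 0.75 × 8 = 19.25 + 6 = 25.25
p·106 + (1−p)·(-4) = 25.25
110p − 4 = 25.25
p = (25.25 + 4) / 110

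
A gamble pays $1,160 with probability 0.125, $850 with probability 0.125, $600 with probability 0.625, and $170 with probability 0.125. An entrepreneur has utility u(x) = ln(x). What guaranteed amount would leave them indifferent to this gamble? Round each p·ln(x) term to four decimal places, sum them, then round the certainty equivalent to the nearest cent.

E[u] = 0.125·ln(1160) + 0.125·ln(850) + 0.625·ln(600) + 0.125·ln(170) = 0.8820 + 0.8432 + 3.9981 + 0.6420 = 6.3653
CE = e^6.3653 ≈ 581.32

$581.32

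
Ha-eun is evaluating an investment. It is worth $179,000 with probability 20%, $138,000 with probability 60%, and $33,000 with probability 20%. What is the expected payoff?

EV = 0.2 × 179000 + 0.6 × 138000 + 0.2 × 33000 = 35800 + 82800 + 6600 = 125200

$125,200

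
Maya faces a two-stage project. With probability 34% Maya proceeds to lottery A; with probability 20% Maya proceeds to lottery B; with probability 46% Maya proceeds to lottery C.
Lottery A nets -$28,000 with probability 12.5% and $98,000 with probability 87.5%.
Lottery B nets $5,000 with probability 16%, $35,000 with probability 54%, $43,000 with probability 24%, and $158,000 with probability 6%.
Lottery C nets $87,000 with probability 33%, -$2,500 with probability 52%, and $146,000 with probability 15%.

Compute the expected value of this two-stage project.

$58,547.60

EV(A) = 0.125 × (-28000) + 0.875 × 98000 = -3500 + 85750 = 82250
EV(B) = 0.16 × 5000 + 0.54 × 35000 + 0.24 × 43000 + 0.06 × 158000 = 800 + 18900 + 10320 + 9480 = 39500
EV(C) = 0.33 × 87000 + 0.52 × (-2500) + 0.15 × 146000 = 28710 − 1300 + 21900 = 49310
Overall = 0.34 × 82250 + 0.2 × 39500 + 0.46 × 49310 = 27965 + 7900 + 22682.6 = 58547.6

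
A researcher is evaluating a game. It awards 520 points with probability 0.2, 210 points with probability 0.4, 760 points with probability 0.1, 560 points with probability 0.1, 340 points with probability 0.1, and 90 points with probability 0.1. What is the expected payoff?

EV = 0.2 × 520 + 0.4 × 210 + 0.1 × 760 + 0.1 × 560 + 0.1 × 340 + 0.1 × 90 = 104 + 84 + 76 + 56 + 34 + 9 = 363

363 points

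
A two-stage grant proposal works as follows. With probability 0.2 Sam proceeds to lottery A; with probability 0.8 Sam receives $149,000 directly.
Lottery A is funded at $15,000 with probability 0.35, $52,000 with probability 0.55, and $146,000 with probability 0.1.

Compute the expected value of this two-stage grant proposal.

$128,890

EV(A) = 0.35 × 15000 + 0.55 × 52000 + 0.1 × 146000 = 5250 + 28600 + 14600 = 48450
Branch B: 149000 (certain)
Overall = 0.2 × 48450 + 0.8 × 149000 = 9690 + 119200 = 128890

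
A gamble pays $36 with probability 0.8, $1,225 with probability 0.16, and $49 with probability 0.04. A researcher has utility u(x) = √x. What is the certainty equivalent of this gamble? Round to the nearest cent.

E[u] = 0.8·√36 + 0.16·√1225 + 0.04·√49 = 0.8·6 + 0.16·35 + 0.04·7 = 10.68
CE = (10.68)² = 114.0624

$114.06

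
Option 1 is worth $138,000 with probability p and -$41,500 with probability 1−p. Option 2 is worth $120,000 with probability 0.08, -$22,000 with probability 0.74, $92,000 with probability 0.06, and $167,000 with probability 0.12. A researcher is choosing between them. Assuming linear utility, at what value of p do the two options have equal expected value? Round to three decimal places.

p = 0.336

EV(Option 2) = 0.08 × 120000 + 0.74 × (-22000) + 0.06 × 92000 + 0.12 × 167000 = 9600 − 16280 + 5520 + 20040 = 18880
p·138000 + (1−p)·(-41500) = 18880
179500p − 41500 = 18880
p = (18880 + 41500) / 179500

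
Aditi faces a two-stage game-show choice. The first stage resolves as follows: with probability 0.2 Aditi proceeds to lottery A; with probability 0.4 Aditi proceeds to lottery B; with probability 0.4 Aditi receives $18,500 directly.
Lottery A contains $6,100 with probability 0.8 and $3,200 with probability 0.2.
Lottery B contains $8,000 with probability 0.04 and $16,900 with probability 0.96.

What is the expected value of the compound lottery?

EV(A) = 0.8 × 6100 + 0.2 × 3200 = 4880 + 640 = 5520
EV(B) = 0.04 × 8000 + 0.96 × 16900 = 320 + 16224 = 16544
Branch C: 18500 (certain)
Overall = 0.2 × 5520 + 0.4 × 16544 + 0.4 × 18500 = 1104 + 6617.6 + 7400 = 15121.6

$15,121.60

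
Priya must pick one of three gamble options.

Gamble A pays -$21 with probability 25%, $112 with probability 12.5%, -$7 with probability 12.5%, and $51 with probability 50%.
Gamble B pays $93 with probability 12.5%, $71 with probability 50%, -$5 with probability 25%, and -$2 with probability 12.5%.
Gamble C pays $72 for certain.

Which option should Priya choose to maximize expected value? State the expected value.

Gamble C ($72)

Gamble A = 0.25 × (-21) + 0.125 × 112 + 0.125 × (-7) + 0.5 × 51 = -5.25 + 14 − 0.875 + 25.5 = 33.375
Gamble B = 0.125 × 93 + 0.5 × 71 + 0.25 × (-5) + 0.125 × (-2) = 11.625 + 35.5 − 1.25 − 0.25 = 45.625
Gamble C: 72 (certain)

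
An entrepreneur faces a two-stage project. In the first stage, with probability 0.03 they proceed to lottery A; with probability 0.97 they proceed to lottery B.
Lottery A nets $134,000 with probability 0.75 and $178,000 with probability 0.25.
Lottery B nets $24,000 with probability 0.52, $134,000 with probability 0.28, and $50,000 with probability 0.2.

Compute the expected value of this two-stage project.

$62,550

EV(A) = 0.75 × 134000 + 0.25 × 178000 = 100500 + 44500 = 145000
EV(B) = 0.52 × 24000 + 0.28 × 134000 + 0.2 × 50000 = 12480 + 37520 + 10000 = 60000
Overall = 0.03 × 145000 + 0.97 × 60000 = 4350 + 58200 = 62550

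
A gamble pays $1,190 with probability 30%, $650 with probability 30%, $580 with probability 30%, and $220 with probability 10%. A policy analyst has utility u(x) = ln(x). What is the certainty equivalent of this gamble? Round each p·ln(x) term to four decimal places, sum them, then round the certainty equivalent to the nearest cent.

$675.80

E[u] = 0.3·ln(1190) + 0.3·ln(650) + 0.3·ln(580) + 0.1·ln(220) = 2.1245 + 1.9431 + 1.9089 + 0.5394 = 6.5159
CE = e^6.5159 ≈ 675.80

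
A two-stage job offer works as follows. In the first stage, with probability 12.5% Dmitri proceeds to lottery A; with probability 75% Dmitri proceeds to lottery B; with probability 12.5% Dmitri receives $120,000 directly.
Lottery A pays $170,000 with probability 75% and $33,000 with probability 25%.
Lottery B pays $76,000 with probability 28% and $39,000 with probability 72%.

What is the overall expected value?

$68,988.75

EV(A) = 0.75 × 170000 + 0.25 × 33000 = 127500 + 8250 = 135750
EV(B) = 0.28 × 76000 + 0.72 × 39000 = 21280 + 28080 = 49360
Branch C: 120000 (certain)
Overall = 0.125 × 135750 + 0.75 × 49360 + 0.125 × 120000 = 16968.75 + 37020 + 15000 = 68988.75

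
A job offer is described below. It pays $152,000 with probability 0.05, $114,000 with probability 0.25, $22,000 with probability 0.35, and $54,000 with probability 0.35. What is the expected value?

EV = 0.05 × 152000 + 0.25 × 114000 + 0.35 × 22000 + 0.35 × 54000 = 7600 + 28500 + 7700 + 18900 = 62700

$62,700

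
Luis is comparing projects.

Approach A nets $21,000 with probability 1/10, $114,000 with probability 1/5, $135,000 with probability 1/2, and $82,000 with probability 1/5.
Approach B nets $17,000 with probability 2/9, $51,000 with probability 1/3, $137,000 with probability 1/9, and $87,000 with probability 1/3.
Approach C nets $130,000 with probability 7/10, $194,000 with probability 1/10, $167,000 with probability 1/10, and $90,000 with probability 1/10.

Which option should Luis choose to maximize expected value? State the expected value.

Approach A = 1/10 × 21000 + 1/5 × 114000 + 1/2 × 135000 + 1/5 × 82000 = 2100 + 22800 + 67500 + 16400 = 108800
Approach B = 2/9 × 17000 + 1/3 × 51000 + 1/9 × 137000 + 1/3 × 87000 = 3777.7778 + 17000 + 15222.2222 + 29000 = 65000
Approach C = 7/10 × 130000 + 1/10 × 194000 + 1/10 × 167000 + 1/10 × 90000 = 91000 + 19400 + 16700 + 9000 = 136100

Approach C ($136,100)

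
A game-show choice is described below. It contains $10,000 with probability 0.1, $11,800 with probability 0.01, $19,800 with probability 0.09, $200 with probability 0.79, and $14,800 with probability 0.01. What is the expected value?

$3,206

EV = 0.1 × 10000 + 0.01 × 11800 + 0.09 × 19800 + 0.79 × 200 + 0.01 × 14800 = 1000 + 118 + 1782 + 158 + 148 = 3206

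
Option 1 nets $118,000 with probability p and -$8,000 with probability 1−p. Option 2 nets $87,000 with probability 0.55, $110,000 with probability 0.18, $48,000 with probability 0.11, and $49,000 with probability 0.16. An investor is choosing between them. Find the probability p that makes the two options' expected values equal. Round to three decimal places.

EV(Option 2) = 0.55 × 87000 + 0.18 × 110000 + 0.11 × 48000 + 0.16 × 49000 = 47850 + 19800 + 5280 + 7840 = 80770
p·118000 + (1−p)·(-8000) = 80770
126000p − 8000 = 80770
p = (80770 + 8000) / 126000

p = 0.705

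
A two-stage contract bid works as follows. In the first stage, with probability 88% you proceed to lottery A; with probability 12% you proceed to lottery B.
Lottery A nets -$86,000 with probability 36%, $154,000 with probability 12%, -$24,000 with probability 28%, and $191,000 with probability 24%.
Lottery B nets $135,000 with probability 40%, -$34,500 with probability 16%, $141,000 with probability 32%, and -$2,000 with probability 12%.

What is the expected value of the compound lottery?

$34,646.40

EV(A) = 0.36 × (-86000) + 0.12 × 154000 + 0.28 × (-24000) + 0.24 × 191000 = -30960 + 18480 − 6720 + 45840 = 26640
EV(B) = 0.4 × 135000 + 0.16 × (-34500) + 0.32 × 141000 + 0.12 × (-2000) = 54000 − 5520 + 45120 − 240 = 93360
Overall = 0.88 × 26640 + 0.12 × 93360 = 23443.2 + 11203.2 = 34646.4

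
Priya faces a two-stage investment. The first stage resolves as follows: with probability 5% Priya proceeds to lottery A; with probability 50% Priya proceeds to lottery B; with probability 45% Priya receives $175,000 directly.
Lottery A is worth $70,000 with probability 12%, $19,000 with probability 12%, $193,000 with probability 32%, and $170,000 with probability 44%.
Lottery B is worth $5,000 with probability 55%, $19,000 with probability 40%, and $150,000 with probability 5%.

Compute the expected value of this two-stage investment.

$95,037

EV(A) = 0.12 × 70000 + 0.12 × 19000 + 0.32 × 193000 + 0.44 × 170000 = 8400 + 2280 + 61760 + 74800 = 147240
EV(B) = 0.55 × 5000 + 0.4 × 19000 + 0.05 × 150000 = 2750 + 7600 + 7500 = 17850
Branch C: 175000 (certain)
Overall = 0.05 × 147240 + 0.5 × 17850 + 0.45 × 175000 = 7362 + 8925 + 78750 = 95037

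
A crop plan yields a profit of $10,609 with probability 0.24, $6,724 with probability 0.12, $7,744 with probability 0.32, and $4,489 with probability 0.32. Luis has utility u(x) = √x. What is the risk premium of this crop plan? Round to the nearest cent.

$184.69

E[u] = 0.24·√10609 + 0.12·√6724 + 0.32·√7744 + 0.32·√4489 = 0.24·103 + 0.12·82 + 0.32·88 + 0.32·67 = 84.16
CE = (84.16)² = 7082.9056
Risk premium = EV − CE = 7267.6 − 7082.9056 = 184.6944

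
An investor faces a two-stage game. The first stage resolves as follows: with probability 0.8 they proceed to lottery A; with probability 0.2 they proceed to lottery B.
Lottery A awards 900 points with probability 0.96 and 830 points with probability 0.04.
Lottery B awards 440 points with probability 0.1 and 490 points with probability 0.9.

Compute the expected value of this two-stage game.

EV(A) = 0.96 × 900 + 0.04 × 830 = 864 + 33.2 = 897.2
EV(B) = 0.1 × 440 + 0.9 × 490 = 44 + 441 = 485
Overall = 0.8 × 897.2 + 0.2 × 485 = 717.76 + 97 = 814.76

814.76 points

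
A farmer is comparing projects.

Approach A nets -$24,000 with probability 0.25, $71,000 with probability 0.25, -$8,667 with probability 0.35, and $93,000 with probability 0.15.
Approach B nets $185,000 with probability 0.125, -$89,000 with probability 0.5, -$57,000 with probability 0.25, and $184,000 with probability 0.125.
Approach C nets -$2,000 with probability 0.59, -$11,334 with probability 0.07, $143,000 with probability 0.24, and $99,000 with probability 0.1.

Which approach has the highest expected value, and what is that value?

Approach A = 0.25 × (-24000) + 0.25 × 71000 + 0.35 × (-8667) + 0.15 × 93000 = -6000 + 17750 − 3033.45 + 13950 = 22666.55
Approach B = 0.125 × 185000 + 0.5 × (-89000) + 0.25 × (-57000) + 0.125 × 184000 = 23125 − 44500 − 14250 + 23000 = -12625
Approach C = 0.59 × (-2000) + 0.07 × (-11334) + 0.24 × 143000 + 0.1 × 99000 = -1180 − 793.38 + 34320 + 9900 = 42246.62

Approach C ($42,246.62)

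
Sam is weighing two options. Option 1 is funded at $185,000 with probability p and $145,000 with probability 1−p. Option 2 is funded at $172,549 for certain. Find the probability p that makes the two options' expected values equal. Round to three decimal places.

p·185000 + (1−p)·145000 = 172549
40000p + 145000 = 172549
p = (172549 − 145000) / 40000

p = 0.689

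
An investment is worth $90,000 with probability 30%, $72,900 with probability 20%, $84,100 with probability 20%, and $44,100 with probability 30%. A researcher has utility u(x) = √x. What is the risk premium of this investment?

$1,405

E[u] = 0.3·√90000 + 0.2·√72900 + 0.2·√84100 + 0.3·√44100 = 0.3·300 + 0.2·270 + 0.2·290 + 0.3·210 = 265
CE = (265)² = 70225
Risk premium = EV − CE = 71630 − 70225 = 1405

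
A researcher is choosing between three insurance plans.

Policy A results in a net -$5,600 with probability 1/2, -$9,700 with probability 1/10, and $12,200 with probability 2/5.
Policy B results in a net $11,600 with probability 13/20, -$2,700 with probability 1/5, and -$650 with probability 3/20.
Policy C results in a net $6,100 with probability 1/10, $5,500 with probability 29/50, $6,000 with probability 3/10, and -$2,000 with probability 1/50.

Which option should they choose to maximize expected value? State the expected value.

Policy A = 1/2 × (-5600) + 1/10 × (-9700) + 2/5 × 12200 = -2800 − 970 + 4880 = 1110
Policy B = 13/20 × 11600 + 1/5 × (-2700) + 3/20 × (-650) = 7540 − 540 − 97.5 = 6902.5
Policy C = 1/10 × 6100 + 29/50 × 5500 + 3/10 × 6000 + 1/50 × (-2000) = 610 + 3190 + 1800 − 40 = 5560

Policy B ($6,902.50)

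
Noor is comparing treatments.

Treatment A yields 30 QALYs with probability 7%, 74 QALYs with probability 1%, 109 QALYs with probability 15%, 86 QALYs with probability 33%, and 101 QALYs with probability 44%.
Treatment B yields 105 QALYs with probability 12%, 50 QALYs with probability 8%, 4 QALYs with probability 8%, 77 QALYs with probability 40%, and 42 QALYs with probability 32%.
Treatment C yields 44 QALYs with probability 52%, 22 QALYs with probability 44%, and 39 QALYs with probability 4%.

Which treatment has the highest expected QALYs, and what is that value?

Treatment A = 0.07 × 30 + 0.01 × 74 + 0.15 × 109 + 0.33 × 86 + 0.44 × 101 = 2.1 + 0.74 + 16.35 + 28.38 + 44.44 = 92.01
Treatment B = 0.12 × 105 + 0.08 × 50 + 0.08 × 4 + 0.4 × 77 + 0.32 × 42 = 12.6 + 4 + 0.32 + 30.8 + 13.44 = 61.16
Treatment C = 0.52 × 44 + 0.44 × 22 + 0.04 × 39 = 22.88 + 9.68 + 1.56 = 34.12

Treatment A (92.01 QALYs)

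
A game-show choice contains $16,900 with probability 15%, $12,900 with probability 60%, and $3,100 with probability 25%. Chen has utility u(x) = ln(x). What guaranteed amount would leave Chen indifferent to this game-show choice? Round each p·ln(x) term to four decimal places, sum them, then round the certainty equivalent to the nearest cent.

$9,405.97

E[u] = 0.15·ln(16900) + 0.6·ln(12900) + 0.25·ln(3100) = 1.4603 + 5.6790 + 2.0098 = 9.1491
CE = e^9.1491 ≈ 9405.97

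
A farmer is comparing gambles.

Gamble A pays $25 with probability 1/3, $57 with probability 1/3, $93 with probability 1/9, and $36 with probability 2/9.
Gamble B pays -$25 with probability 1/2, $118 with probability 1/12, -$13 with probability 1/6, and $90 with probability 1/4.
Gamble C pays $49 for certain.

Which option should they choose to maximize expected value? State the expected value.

Gamble A = 1/3 × 25 + 1/3 × 57 + 1/9 × 93 + 2/9 × 36 = 8.3333 + 19 + 10.3333 + 8 = 45.6667
Gamble B = 1/2 × (-25) + 1/12 × 118 + 1/6 × (-13) + 1/4 × 90 = -12.5 + 9.8333 − 2.1667 + 22.5 = 17.6667
Gamble C: 49 (certain)

Gamble C ($49)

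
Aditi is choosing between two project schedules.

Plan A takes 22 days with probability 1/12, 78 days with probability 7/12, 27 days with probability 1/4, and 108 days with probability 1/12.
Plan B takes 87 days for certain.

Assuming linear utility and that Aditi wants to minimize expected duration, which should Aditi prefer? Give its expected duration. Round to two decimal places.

Plan A = 1/12 × 22 + 7/12 × 78 + 1/4 × 27 + 1/12 × 108 = 1.8333 + 45.5 + 6.75 + 9 = 63.0833
Plan B: 87 (certain)

Plan A (63.08 days)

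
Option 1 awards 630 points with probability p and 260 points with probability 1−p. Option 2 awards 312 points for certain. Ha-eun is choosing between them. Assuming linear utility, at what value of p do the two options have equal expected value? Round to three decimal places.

p·630 + (1−p)·260 = 312
370p + 260 = 312
p = (312 − 260) / 370

p = 0.141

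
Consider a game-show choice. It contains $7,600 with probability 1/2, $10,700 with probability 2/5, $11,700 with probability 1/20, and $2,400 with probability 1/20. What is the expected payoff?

$8,785

EV = 1/2 × 7600 + 2/5 × 10700 + 1/20 × 11700 + 1/20 × 2400 = 3800 + 4280 + 585 + 120 = 8785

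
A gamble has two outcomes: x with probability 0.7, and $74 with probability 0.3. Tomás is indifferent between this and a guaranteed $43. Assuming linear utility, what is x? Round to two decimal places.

0.7·x + 0.3·74 = 43
0.7·x = 43 − 22.2 = 20.8
x = 20.8 / 0.7 = 29.7143

x = $29.71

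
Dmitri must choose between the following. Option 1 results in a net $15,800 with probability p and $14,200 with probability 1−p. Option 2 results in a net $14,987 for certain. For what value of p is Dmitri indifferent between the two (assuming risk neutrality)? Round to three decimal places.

p·15800 + (1−p)·14200 = 14987
1600p + 14200 = 14987
p = (14987 − 14200) / 1600

p = 0.492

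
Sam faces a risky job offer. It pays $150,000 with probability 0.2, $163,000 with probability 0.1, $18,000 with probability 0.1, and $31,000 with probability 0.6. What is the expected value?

EV = 0.2 × 150000 + 0.1 × 163000 + 0.1 × 18000 + 0.6 × 31000 = 30000 + 16300 + 1800 + 18600 = 66700

$66,700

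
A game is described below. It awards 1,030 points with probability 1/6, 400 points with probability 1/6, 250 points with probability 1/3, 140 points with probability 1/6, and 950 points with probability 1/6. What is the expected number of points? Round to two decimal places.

503.33 points

EV = 1/6 × 1030 + 1/6 × 400 + 1/3 × 250 + 1/6 × 140 + 1/6 × 950 = 171.6667 + 66.6667 + 83.3333 + 23.3333 + 158.3333 = 503.3333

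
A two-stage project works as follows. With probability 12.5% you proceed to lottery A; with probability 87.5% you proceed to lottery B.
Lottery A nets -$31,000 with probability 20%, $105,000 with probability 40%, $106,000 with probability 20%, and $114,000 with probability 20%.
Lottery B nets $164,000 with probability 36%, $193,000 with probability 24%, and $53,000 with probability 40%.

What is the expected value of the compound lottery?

EV(A) = 0.2 × (-31000) + 0.4 × 105000 + 0.2 × 106000 + 0.2 × 114000 = -6200 + 42000 + 21200 + 22800 = 79800
EV(B) = 0.36 × 164000 + 0.24 × 193000 + 0.4 × 53000 = 59040 + 46320 + 21200 = 126560
Overall = 0.125 × 79800 + 0.875 × 126560 = 9975 + 110740 = 120715

$120,715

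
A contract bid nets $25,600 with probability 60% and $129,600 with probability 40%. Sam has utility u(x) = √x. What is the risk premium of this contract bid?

E[u] = 0.6·√25600 + 0.4·√129600 = 0.6·160 + 0.4·360 = 240
CE = (240)² = 57600
Risk premium = EV − CE = 67200 − 57600 = 9600

$9,600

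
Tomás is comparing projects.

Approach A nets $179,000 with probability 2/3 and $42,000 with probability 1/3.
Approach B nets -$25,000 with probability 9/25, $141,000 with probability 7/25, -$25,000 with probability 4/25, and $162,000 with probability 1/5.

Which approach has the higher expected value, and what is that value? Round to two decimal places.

Approach A = 2/3 × 179000 + 1/3 × 42000 = 119333.3333 + 14000 = 133333.3333
Approach B = 9/25 × (-25000) + 7/25 × 141000 + 4/25 × (-25000) + 1/5 × 162000 = -9000 + 39480 − 4000 + 32400 = 58880

Approach A ($133,333.33)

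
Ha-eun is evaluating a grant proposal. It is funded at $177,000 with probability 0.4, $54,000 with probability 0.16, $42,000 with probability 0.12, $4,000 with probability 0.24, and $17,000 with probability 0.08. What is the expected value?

$86,800

EV = 0.4 × 177000 + 0.16 × 54000 + 0.12 × 42000 + 0.24 × 4000 + 0.08 × 17000 = 70800 + 8640 + 5040 + 960 + 1360 = 86800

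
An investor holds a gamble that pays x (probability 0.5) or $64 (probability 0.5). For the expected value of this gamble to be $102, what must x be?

x = $140

0.5·x + 0.5·64 = 102
0.5·x = 102 − 32 = 70
x = 70 / 0.5 = 140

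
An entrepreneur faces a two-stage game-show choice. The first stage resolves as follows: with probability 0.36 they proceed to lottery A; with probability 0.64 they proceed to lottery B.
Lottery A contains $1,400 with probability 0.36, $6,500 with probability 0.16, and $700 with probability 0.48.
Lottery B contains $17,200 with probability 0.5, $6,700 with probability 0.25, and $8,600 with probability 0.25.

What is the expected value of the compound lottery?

$8,628.80

EV(A) = 0.36 × 1400 + 0.16 × 6500 + 0.48 × 700 = 504 + 1040 + 336 = 1880
EV(B) = 0.5 × 17200 + 0.25 × 6700 + 0.25 × 8600 = 8600 + 1675 + 2150 = 12425
Overall = 0.36 × 1880 + 0.64 × 12425 = 676.8 + 7952 = 8628.8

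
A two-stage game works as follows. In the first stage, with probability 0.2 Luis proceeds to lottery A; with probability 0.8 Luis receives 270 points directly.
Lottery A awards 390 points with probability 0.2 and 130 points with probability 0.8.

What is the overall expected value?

252.4 points

EV(A) = 0.2 × 390 + 0.8 × 130 = 78 + 104 = 182
Branch B: 270 (certain)
Overall = 0.2 × 182 + 0.8 × 270 = 36.4 + 216 = 252.4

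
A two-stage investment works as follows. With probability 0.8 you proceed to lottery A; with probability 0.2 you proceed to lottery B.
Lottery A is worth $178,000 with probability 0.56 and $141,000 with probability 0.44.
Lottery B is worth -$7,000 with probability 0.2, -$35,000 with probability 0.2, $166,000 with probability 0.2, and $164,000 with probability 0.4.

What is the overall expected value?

EV(A) = 0.56 × 178000 + 0.44 × 141000 = 99680 + 62040 = 161720
EV(B) = 0.2 × (-7000) + 0.2 × (-35000) + 0.2 × 166000 + 0.4 × 164000 = -1400 − 7000 + 33200 + 65600 = 90400
Overall = 0.8 × 161720 + 0.2 × 90400 = 129376 + 18080 = 147456

$147,456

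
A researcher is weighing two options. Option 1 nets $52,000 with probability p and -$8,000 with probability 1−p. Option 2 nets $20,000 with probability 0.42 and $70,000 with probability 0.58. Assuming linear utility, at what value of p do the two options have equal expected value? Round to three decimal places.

p = 0.950

EV(Option 2) = 0.42 × 20000 + 0.58 × 70000 = 8400 + 40600 = 49000
p·52000 + (1−p)·(-8000) = 49000
60000p − 8000 = 49000
p = (49000 + 8000) / 60000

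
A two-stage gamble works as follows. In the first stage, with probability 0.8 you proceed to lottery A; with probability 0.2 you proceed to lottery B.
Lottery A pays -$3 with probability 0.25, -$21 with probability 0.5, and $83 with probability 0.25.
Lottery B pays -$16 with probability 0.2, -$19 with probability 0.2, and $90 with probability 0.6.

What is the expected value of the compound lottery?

$17

EV(A) = 0.25 × (-3) + 0.5 × (-21) + 0.25 × 83 = -0.75 − 10.5 + 20.75 = 9.5
EV(B) = 0.2 × (-16) + 0.2 × (-19) + 0.6 × 90 = -3.2 − 3.8 + 54 = 47
Overall = 0.8 × 9.5 + 0.2 × 47 = 7.6 + 9.4 = 17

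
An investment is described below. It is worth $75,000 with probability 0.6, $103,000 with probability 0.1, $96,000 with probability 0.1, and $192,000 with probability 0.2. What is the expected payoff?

$103,300

EV = 0.6 × 75000 + 0.1 × 103000 + 0.1 × 96000 + 0.2 × 192000 = 45000 + 10300 + 9600 + 38400 = 103300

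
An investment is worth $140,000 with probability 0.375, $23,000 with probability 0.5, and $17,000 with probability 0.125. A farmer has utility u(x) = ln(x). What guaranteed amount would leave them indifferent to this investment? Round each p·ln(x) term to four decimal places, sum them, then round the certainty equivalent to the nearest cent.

E[u] = 0.375·ln(140000) + 0.5·ln(23000) + 0.125·ln(17000) = 4.4435 + 5.0216 + 1.2176 = 10.6827
CE = e^10.6827 ≈ 43595.10

$43,595.10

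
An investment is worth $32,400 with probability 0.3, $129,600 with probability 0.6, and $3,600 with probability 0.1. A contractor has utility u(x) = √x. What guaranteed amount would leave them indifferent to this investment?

E[u] = 0.3·√32400 + 0.6·√129600 + 0.1·√3600 = 0.3·180 + 0.6·360 + 0.1·60 = 276
CE = (276)² = 76176

$76,176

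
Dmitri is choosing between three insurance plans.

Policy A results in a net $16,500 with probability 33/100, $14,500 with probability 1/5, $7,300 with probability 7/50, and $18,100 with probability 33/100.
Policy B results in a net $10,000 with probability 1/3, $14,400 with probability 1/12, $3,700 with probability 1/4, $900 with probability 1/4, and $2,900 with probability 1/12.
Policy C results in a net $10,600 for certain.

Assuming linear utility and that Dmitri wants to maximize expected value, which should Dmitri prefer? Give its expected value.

Policy A = 33/100 × 16500 + 1/5 × 14500 + 7/50 × 7300 + 33/100 × 18100 = 5445 + 2900 + 1022 + 5973 = 15340
Policy B = 1/3 × 10000 + 1/12 × 14400 + 1/4 × 3700 + 1/4 × 900 + 1/12 × 2900 = 3333.3333 + 1200 + 925 + 225 + 241.6667 = 5925
Policy C: 10600 (certain)

Policy A ($15,340)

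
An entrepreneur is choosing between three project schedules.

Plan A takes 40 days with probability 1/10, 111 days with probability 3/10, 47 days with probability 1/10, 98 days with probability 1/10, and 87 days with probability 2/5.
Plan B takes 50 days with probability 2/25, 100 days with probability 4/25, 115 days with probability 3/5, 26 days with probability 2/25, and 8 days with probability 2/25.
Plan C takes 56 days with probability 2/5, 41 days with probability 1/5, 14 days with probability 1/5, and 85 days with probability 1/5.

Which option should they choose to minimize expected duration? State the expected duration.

Plan A = 1/10 × 40 + 3/10 × 111 + 1/10 × 47 + 1/10 × 98 + 2/5 × 87 = 4 + 33.3 + 4.7 + 9.8 + 34.8 = 86.6
Plan B = 2/25 × 50 + 4/25 × 100 + 3/5 × 115 + 2/25 × 26 + 2/25 × 8 = 4 + 16 + 69 + 2.08 + 0.64 = 91.72
Plan C = 2/5 × 56 + 1/5 × 41 + 1/5 × 14 + 1/5 × 85 = 22.4 + 8.2 + 2.8 + 17 = 50.4

Plan C (50.4 days)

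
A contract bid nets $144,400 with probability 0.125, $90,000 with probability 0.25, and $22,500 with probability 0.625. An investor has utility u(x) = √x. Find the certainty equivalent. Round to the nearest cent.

$46,764.06

E[u] = 0.125·√144400 + 0.25·√90000 + 0.625·√22500 = 0.125·380 + 0.25·300 + 0.625·150 = 216.25
CE = (216.25)² = 46764.0625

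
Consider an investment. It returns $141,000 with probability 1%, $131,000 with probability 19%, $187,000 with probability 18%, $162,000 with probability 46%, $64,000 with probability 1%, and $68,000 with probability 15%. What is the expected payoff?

EV = 0.01 × 141000 + 0.19 × 131000 + 0.18 × 187000 + 0.46 × 162000 + 0.01 × 64000 + 0.15 × 68000 = 1410 + 24890 + 33660 + 74520 + 640 + 10200 = 145320

$145,320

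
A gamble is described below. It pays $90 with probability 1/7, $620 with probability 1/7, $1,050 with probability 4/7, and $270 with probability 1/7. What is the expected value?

$740

EV = 1/7 × 90 + 1/7 × 620 + 4/7 × 1050 + 1/7 × 270 = 12.8571 + 88.5714 + 600 + 38.5714 = 740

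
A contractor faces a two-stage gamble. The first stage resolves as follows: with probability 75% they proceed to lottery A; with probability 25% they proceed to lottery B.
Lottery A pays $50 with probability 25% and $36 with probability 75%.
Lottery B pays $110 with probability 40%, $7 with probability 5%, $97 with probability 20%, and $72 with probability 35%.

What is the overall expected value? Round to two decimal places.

EV(A) = 0.25 × 50 + 0.75 × 36 = 12.5 + 27 = 39.5
EV(B) = 0.4 × 110 + 0.05 × 7 + 0.2 × 97 + 0.35 × 72 = 44 + 0.35 + 19.4 + 25.2 = 88.95
Overall = 0.75 × 39.5 + 0.25 × 88.95 = 29.625 + 22.2375 = 51.8625

$51.86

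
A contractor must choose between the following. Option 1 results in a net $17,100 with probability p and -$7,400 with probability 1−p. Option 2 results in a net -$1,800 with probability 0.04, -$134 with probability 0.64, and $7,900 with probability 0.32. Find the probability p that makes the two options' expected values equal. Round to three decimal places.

p = 0.399

EV(Option 2) = 0.04 × (-1800) + 0.64 × (-134) + 0.32 × 7900 = -72 − 85.76 + 2528 = 2370.24
p·17100 + (1−p)·(-7400) = 2370.24
24500p − 7400 = 2370.24
p = (2370.24 + 7400) / 24500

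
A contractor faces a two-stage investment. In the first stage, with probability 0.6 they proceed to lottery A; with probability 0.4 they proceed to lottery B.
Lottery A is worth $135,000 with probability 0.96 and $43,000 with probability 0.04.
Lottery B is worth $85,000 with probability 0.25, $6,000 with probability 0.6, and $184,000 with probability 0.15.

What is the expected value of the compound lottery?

$99,772

EV(A) = 0.96 × 135000 + 0.04 × 43000 = 129600 + 1720 = 131320
EV(B) = 0.25 × 85000 + 0.6 × 6000 + 0.15 × 184000 = 21250 + 3600 + 27600 = 52450
Overall = 0.6 × 131320 + 0.4 × 52450 = 78792 + 20980 = 99772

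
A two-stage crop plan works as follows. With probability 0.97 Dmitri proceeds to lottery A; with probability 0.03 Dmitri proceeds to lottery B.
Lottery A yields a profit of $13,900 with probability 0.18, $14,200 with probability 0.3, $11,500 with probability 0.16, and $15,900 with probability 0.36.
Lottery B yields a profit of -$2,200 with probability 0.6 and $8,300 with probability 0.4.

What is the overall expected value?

$13,956.22

EV(A) = 0.18 × 13900 + 0.3 × 14200 + 0.16 × 11500 + 0.36 × 15900 = 2502 + 4260 + 1840 + 5724 = 14326
EV(B) = 0.6 × (-2200) + 0.4 × 8300 = -1320 + 3320 = 2000
Overall = 0.97 × 14326 + 0.03 × 2000 = 13896.22 + 60 = 13956.22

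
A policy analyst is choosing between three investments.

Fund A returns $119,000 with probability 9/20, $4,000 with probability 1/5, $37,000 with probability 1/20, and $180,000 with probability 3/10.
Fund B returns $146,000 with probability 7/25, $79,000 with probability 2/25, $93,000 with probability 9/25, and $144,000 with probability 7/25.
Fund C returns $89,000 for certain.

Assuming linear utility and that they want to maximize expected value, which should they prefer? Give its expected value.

Fund B ($121,000)

Fund A = 9/20 × 119000 + 1/5 × 4000 + 1/20 × 37000 + 3/10 × 180000 = 53550 + 800 + 1850 + 54000 = 110200
Fund B = 7/25 × 146000 + 2/25 × 79000 + 9/25 × 93000 + 7/25 × 144000 = 40880 + 6320 + 33480 + 40320 = 121000
Fund C: 89000 (certain)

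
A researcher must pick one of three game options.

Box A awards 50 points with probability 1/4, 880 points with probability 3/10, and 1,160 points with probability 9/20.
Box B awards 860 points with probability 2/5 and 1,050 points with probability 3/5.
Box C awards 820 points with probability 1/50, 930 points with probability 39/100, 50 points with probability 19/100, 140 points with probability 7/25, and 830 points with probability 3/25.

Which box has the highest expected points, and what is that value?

Box A = 1/4 × 50 + 3/10 × 880 + 9/20 × 1160 = 12.5 + 264 + 522 = 798.5
Box B = 2/5 × 860 + 3/5 × 1050 = 344 + 630 = 974
Box C = 1/50 × 820 + 39/100 × 930 + 19/100 × 50 + 7/25 × 140 + 3/25 × 830 = 16.4 + 362.7 + 9.5 + 39.2 + 99.6 = 527.4

Box B (974 points)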